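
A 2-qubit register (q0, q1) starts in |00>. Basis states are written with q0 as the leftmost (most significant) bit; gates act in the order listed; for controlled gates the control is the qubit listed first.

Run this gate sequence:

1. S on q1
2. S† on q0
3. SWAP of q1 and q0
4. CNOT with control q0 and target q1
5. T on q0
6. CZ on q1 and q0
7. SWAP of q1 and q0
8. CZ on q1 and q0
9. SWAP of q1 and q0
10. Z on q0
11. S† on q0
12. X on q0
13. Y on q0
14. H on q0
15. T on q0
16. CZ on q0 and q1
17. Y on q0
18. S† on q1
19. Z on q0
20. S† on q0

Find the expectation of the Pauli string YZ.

The expectation value of YZ is -sqrt(2)/2.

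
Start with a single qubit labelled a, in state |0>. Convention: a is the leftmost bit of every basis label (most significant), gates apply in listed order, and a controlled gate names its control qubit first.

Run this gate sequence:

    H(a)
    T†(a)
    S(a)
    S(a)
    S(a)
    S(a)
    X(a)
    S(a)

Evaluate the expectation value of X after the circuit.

The observable X averages to -sqrt(2)/2. Key observation: gates 3-6 undo each other exactly, leaving only the rest of the circuit to track.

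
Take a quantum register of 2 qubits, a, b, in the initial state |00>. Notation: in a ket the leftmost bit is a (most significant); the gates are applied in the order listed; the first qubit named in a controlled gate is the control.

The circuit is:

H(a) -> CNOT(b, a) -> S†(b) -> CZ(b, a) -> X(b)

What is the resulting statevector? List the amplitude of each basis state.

After the circuit, the state carries amplitude 0 on |00>, sqrt(2)/2 on |01>, 0 on |10>, sqrt(2)/2 on |11>.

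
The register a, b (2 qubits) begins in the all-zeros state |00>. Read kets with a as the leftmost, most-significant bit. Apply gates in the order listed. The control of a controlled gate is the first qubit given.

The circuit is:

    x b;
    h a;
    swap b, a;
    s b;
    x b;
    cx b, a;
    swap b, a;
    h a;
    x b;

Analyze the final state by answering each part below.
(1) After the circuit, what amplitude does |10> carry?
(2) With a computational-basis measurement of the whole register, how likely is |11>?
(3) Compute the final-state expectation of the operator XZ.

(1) The amplitude on |10> is I/2.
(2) Outcome |11> occurs with probability 1/4.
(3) The expectation value of XZ is 1.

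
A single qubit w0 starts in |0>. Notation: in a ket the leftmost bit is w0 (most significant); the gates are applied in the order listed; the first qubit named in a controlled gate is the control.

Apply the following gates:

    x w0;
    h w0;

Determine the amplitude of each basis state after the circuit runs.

The resulting statevector has amplitude sqrt(2)/2 on |0>, -sqrt(2)/2 on |1>.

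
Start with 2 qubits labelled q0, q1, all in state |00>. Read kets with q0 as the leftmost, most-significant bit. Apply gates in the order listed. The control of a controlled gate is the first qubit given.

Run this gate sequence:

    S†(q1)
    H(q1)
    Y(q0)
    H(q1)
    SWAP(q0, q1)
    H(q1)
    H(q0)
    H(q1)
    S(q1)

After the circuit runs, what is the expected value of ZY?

The expectation value of ZY is 0.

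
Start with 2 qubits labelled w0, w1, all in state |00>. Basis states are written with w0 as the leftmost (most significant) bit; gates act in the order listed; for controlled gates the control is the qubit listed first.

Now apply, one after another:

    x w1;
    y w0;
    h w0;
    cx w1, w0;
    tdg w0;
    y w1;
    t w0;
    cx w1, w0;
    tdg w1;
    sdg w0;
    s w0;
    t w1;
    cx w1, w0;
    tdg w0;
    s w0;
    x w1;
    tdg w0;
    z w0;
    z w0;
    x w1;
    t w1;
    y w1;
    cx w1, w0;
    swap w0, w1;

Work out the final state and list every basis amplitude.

The resulting statevector has amplitude 0 on |00>, 0 on |01>, sqrt(2)*I/2 on |10>, -sqrt(2)*I/2 on |11>.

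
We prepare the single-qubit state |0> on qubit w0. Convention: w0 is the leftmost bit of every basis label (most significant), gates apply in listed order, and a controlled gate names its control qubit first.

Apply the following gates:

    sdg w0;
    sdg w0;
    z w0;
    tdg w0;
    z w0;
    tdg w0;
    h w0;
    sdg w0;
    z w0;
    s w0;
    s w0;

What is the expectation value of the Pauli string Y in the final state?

The expectation value of Y is -1.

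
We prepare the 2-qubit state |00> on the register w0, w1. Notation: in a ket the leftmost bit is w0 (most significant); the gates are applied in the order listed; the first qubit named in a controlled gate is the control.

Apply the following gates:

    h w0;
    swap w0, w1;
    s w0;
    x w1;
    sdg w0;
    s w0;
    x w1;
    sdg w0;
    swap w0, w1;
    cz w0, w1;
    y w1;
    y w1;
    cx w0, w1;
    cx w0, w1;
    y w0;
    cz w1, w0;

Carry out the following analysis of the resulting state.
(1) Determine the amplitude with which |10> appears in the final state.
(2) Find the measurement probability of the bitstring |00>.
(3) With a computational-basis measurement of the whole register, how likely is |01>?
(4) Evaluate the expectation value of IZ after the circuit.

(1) The amplitude on |10> is sqrt(2)*I/2. Key observation: steps 2-9 multiply out to the identity, so the circuit reduces to the remaining gates.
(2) A full measurement returns |00> with probability 1/2.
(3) The probability of measuring |01> is 0.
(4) The observable IZ averages to 1.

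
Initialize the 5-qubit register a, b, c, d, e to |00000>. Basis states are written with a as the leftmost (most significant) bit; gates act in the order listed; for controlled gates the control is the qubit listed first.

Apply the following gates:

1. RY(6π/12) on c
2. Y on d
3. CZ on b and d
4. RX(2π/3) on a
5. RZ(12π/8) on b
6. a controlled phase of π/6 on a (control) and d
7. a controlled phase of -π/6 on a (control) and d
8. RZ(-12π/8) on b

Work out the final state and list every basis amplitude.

After the circuit, the state carries amplitude sqrt(2)*I/4 on |00010>, sqrt(2)*I/4 on |00110>, sqrt(6)/4 on |10010>, sqrt(6)/4 on |10110>, and 0 on every other basis state.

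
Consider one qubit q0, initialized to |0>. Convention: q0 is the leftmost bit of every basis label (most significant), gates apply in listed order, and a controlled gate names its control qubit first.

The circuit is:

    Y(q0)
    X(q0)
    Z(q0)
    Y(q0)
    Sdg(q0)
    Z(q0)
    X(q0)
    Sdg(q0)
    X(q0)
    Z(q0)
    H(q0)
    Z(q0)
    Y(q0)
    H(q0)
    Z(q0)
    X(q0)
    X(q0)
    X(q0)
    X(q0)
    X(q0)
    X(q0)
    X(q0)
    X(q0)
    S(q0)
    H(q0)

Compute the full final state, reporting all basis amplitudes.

The resulting statevector has amplitude -sqrt(2)*I/2 on |0>, sqrt(2)*I/2 on |1>.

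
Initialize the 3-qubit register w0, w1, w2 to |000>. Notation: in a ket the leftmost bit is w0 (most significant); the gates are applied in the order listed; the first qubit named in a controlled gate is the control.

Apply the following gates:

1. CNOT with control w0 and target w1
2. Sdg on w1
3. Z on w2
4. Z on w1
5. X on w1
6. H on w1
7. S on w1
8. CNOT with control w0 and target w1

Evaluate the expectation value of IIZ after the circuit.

The observable IIZ averages to 1.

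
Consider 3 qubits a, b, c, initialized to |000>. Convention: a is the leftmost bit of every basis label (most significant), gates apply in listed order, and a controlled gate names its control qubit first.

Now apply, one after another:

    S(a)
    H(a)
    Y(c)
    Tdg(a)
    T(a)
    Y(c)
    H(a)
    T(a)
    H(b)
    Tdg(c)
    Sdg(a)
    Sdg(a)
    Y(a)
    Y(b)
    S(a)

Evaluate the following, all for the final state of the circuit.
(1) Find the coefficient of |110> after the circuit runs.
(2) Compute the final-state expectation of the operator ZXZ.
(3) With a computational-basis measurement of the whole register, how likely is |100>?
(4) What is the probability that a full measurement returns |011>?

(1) The amplitude on |110> is -sqrt(2)*I/2.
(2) The observable ZXZ averages to 1.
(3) A full measurement returns |100> with probability 1/2.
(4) The probability of measuring |011> is 0.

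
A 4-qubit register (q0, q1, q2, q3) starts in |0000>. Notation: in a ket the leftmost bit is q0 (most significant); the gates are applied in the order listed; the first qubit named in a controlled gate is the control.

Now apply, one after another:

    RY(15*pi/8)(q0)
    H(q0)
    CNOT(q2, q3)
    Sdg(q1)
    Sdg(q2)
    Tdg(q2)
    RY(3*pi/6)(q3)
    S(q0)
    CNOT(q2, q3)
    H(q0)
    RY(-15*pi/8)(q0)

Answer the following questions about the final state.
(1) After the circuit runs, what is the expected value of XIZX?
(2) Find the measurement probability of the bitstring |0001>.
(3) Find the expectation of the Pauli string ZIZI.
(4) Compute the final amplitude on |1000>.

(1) In the final state, XIZX has expectation -sqrt(2)/4.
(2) Outcome |0001> occurs with probability 3/8 - sqrt(2)/16.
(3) The expectation value of ZIZI is 1/2 - sqrt(2)/4.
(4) The amplitude on |1000> is (1/8 - I/8)*sqrt(2*sqrt(2) + 4).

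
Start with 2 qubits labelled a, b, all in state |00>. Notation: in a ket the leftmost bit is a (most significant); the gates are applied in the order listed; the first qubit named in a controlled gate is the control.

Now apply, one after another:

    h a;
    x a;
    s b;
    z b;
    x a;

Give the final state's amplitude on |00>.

The amplitude on |00> is sqrt(2)/2.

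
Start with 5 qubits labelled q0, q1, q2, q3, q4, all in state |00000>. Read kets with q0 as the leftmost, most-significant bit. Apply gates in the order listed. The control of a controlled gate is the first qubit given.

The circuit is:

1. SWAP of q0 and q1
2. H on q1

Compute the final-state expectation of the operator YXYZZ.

The expectation value of YXYZZ is 0.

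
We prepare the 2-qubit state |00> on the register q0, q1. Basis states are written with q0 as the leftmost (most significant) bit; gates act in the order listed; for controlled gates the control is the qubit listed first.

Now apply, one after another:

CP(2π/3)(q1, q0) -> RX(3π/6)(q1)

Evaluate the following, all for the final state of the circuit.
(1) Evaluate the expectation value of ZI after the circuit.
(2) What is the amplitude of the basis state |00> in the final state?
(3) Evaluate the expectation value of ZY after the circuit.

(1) In the final state, ZI has expectation 1.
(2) The final state's coefficient on |00> equals sqrt(2)/2.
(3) The observable ZY averages to -1.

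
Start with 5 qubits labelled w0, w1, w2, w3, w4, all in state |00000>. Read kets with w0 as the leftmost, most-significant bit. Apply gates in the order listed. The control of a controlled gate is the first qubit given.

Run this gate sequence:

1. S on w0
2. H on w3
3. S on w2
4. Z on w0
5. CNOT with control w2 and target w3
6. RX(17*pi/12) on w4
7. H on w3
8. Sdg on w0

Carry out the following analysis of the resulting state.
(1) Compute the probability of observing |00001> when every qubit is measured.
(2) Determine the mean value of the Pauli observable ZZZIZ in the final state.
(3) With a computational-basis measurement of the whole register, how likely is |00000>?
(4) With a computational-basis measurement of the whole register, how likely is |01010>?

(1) The probability of measuring |00001> is -sqrt(2)/8 + sqrt(6)/8 + 1/2.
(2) In the final state, ZZZIZ has expectation -sqrt(6)/4 + sqrt(2)/4.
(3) Outcome |00000> occurs with probability -sqrt(6)/8 + sqrt(2)/8 + 1/2.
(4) Outcome |01010> occurs with probability 0.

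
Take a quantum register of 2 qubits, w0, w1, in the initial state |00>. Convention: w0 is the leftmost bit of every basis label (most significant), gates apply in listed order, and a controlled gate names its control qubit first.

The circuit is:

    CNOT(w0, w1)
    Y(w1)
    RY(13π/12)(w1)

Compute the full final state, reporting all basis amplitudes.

After the circuit, the state carries amplitude -I*sqrt(3*sqrt(2) + 6)/4 - I*sqrt(2 - sqrt(2))/4 on |00>, -I*sqrt(sqrt(2) + 2)/4 + I*sqrt(6 - 3*sqrt(2))/4 on |01>, 0 on |10>, 0 on |11>.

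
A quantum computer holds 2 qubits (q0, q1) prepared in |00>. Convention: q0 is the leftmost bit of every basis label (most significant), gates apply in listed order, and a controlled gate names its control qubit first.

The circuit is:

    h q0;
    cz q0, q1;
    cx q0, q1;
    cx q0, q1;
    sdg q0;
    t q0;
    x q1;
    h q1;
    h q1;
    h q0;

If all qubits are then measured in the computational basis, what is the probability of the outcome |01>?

Outcome |01> occurs with probability sqrt(2)/4 + 1/2. Key observation: gates 8-9 undo each other exactly, leaving only the rest of the circuit to track.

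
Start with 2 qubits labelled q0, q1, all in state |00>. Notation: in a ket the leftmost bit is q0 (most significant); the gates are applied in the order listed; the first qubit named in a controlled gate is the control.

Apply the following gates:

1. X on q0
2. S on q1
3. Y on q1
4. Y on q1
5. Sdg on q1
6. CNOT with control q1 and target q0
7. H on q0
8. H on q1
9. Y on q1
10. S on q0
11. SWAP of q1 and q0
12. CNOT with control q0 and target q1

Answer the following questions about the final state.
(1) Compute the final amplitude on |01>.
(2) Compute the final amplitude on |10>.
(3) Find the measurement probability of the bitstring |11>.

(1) The final state's coefficient on |01> equals -1/2.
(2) The amplitude on |10> is 1/2.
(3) The probability of measuring |11> is 1/4.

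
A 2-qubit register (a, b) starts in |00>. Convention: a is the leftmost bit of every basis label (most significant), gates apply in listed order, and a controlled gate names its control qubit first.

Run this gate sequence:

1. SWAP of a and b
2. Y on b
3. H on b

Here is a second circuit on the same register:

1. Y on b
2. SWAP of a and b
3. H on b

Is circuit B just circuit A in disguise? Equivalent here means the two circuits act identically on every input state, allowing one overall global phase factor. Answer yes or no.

No — the two circuits implement different unitaries, even allowing a global phase.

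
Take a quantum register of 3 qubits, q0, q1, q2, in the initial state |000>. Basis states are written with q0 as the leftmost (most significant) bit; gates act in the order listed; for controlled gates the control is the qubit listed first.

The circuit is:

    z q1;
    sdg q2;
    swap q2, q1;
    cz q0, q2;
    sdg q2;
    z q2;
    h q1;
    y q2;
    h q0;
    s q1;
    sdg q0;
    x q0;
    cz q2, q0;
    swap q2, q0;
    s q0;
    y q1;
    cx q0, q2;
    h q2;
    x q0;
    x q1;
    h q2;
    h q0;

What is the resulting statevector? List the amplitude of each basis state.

After the circuit, the state carries amplitude sqrt(2)*I/4 on |000>, -sqrt(2)/4 on |001>, sqrt(2)/4 on |010>, sqrt(2)*I/4 on |011>, sqrt(2)*I/4 on |100>, -sqrt(2)/4 on |101>, sqrt(2)/4 on |110>, sqrt(2)*I/4 on |111>.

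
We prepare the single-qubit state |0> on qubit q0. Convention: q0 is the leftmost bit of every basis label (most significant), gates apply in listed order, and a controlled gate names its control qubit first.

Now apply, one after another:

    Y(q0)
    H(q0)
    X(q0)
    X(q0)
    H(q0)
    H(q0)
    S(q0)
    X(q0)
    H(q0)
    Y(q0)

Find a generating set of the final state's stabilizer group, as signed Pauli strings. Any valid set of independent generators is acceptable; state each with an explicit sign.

The final state is stabilized by the group generated by -Y; other independent generating sets are equally valid.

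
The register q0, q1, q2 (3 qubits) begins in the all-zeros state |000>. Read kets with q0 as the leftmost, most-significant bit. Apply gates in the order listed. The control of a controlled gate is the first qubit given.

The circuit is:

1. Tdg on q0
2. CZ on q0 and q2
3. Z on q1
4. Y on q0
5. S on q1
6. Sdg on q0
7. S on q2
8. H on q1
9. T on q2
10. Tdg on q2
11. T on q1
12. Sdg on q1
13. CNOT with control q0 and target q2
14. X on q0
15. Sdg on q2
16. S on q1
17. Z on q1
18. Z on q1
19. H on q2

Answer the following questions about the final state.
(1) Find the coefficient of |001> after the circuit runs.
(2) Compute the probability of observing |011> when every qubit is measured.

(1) The amplitude on |001> is I/2.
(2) A full measurement returns |011> with probability 1/4.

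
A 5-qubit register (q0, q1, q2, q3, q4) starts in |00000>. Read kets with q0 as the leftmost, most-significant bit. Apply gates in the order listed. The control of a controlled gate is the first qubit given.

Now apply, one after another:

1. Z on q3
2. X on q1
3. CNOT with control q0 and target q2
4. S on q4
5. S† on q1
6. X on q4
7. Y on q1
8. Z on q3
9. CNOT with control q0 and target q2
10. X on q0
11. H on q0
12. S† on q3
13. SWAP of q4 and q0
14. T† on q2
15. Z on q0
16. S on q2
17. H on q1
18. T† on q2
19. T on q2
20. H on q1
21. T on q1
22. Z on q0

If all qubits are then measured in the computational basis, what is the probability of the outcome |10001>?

A full measurement returns |10001> with probability 1/2. Key observation: the block from step 17 through step 20 cancels to the identity and can be dropped.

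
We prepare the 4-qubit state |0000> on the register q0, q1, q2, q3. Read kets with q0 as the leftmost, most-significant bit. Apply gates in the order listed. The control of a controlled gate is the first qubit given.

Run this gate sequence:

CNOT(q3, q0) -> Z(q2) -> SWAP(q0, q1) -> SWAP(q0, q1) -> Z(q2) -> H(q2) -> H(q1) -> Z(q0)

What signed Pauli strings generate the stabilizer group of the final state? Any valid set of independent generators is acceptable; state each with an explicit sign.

One valid set of independent stabilizer generators is +IXII, +IIXI, +ZIII, +IIIZ (any independent generating set of the same group is equally correct). Key observation: the block from step 2 through step 5 cancels to the identity and can be dropped.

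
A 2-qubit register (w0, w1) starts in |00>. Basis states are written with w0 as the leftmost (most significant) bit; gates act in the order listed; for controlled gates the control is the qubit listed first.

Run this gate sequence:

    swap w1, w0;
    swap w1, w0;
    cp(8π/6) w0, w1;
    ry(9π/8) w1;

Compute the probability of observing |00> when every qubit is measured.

Outcome |00> occurs with probability cos(7*pi/16)**2. Key observation: the block from step 1 through step 2 cancels to the identity and can be dropped.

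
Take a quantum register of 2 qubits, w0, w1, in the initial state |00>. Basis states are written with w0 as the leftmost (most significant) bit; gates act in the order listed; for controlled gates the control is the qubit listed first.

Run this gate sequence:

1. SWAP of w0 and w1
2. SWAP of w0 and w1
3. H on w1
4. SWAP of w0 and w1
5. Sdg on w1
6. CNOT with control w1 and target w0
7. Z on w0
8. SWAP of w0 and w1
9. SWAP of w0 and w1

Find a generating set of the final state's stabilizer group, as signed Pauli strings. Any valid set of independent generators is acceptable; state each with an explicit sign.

The final state is stabilized by the group generated by -XI, +IZ; other independent generating sets are equally valid.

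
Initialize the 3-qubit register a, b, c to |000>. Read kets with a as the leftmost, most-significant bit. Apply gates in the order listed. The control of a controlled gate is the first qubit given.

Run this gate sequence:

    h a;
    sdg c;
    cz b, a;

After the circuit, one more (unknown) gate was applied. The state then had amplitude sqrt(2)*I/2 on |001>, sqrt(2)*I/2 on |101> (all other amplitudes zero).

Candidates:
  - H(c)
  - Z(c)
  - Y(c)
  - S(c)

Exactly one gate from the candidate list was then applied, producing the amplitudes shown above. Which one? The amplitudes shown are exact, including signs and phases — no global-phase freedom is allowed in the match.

The applied gate was Y(c).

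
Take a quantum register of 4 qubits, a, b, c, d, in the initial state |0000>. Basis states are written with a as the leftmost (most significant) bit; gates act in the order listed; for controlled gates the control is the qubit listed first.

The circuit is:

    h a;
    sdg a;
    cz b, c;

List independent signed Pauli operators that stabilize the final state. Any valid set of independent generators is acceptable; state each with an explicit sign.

The stabilizer group can be generated by -YIII, +IZII, +IIZI, +IIIZ, among other valid generating sets.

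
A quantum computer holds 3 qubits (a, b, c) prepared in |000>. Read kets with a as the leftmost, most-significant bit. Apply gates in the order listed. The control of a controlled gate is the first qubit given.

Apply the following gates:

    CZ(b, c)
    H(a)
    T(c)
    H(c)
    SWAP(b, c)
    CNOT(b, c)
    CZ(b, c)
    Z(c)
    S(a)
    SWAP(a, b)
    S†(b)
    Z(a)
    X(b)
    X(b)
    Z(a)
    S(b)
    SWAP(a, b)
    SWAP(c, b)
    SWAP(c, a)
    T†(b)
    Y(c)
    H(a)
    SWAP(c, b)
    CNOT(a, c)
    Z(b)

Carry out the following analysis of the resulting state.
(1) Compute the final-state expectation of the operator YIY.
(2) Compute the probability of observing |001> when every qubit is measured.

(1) The observable YIY averages to -1. Key observation: steps 10-17 multiply out to the identity, so the circuit reduces to the remaining gates.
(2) The probability of measuring |001> is 1/8.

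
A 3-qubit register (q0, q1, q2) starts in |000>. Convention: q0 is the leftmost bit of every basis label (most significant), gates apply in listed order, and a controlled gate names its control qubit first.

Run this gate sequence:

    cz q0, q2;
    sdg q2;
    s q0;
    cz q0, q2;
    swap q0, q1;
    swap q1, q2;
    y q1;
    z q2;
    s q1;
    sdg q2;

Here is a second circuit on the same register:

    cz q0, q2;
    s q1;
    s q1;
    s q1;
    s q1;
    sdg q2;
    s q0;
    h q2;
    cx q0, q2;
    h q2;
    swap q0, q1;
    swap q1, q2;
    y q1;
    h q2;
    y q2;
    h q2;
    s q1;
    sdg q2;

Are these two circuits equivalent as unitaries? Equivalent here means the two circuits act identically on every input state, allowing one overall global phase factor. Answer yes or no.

No — the two circuits implement different unitaries, even allowing a global phase.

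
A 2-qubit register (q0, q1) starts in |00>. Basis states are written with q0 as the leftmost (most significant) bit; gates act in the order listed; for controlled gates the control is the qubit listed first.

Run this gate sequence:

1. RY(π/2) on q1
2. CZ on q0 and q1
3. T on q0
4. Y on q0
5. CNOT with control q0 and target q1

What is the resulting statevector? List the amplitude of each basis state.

The resulting statevector has amplitude 0 on |00>, 0 on |01>, sqrt(2)*I/2 on |10>, sqrt(2)*I/2 on |11>.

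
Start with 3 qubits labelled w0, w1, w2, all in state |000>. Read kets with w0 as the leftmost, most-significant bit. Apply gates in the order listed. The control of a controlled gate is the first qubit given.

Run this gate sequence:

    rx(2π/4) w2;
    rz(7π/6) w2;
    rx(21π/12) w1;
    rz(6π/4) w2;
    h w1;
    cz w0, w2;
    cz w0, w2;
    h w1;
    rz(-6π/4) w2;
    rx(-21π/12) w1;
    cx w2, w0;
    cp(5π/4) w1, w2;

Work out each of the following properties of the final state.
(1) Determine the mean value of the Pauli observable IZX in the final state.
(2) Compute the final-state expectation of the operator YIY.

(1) The expectation value of IZX is 0.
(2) The observable YIY averages to 1/2.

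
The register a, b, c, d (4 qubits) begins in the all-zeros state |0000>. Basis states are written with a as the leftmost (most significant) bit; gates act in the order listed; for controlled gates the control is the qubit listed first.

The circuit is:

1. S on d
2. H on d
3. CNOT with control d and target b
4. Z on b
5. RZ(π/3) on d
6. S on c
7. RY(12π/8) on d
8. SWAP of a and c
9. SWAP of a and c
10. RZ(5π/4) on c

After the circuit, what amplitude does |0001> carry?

|0001> carries amplitude -exp(5*I*pi/24)/2 in the final state.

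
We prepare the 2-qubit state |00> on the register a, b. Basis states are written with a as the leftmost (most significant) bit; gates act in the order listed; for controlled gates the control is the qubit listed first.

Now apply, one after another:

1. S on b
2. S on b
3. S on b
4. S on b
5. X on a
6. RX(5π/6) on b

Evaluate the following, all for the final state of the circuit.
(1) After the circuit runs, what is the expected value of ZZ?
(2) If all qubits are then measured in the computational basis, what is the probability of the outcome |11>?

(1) The expectation value of ZZ is sqrt(3)/2. Key observation: steps 1-4 multiply out to the identity, so the circuit reduces to the remaining gates.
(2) The probability of measuring |11> is sqrt(3)/4 + 1/2.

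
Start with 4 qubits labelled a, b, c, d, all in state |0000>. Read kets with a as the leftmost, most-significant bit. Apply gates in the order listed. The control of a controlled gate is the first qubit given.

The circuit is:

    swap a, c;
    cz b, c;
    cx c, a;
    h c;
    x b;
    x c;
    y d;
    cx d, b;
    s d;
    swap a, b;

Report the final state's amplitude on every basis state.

The final amplitudes are -sqrt(2)/2 on |0001>, -sqrt(2)/2 on |0011>, and 0 on every other basis state.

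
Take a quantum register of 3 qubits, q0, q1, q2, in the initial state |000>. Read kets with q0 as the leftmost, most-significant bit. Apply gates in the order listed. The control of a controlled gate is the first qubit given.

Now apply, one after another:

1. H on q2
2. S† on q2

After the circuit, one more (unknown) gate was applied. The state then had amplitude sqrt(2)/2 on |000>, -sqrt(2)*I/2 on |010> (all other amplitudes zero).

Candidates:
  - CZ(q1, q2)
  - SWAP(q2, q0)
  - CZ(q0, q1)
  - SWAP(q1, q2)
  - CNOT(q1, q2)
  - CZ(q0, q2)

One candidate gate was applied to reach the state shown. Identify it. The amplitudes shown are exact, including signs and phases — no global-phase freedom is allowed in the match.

The unique candidate consistent with the amplitudes is SWAP(q1, q2).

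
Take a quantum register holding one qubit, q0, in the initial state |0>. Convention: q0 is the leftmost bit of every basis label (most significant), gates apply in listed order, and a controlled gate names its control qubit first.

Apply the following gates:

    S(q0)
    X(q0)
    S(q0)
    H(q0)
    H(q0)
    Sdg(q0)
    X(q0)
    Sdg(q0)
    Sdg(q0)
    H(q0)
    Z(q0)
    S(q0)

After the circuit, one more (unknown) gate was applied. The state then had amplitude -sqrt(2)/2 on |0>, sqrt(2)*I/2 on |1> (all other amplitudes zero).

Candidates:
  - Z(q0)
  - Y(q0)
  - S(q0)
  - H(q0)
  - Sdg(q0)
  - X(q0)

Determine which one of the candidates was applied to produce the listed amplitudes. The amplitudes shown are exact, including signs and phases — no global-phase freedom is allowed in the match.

The unique candidate consistent with the amplitudes is Y(q0). Key observation: steps 1-8 multiply out to the identity, so the circuit reduces to the remaining gates.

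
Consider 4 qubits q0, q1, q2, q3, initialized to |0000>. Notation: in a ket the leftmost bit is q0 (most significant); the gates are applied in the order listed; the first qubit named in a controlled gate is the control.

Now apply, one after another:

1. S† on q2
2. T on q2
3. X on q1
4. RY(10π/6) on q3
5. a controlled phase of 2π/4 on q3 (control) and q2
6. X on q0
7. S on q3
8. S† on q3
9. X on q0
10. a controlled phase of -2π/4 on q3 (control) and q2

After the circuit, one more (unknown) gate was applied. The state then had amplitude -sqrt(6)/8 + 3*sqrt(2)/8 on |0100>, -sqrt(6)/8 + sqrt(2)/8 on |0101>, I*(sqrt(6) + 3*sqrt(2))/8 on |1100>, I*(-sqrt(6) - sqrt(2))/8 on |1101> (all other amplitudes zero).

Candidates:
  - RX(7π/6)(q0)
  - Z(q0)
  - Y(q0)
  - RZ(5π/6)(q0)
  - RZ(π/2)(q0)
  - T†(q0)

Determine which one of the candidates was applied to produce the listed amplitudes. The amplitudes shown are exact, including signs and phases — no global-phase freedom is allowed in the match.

It was RX(7π/6)(q0) that produced the state shown. Key observation: the block from step 5 through step 10 cancels to the identity and can be dropped.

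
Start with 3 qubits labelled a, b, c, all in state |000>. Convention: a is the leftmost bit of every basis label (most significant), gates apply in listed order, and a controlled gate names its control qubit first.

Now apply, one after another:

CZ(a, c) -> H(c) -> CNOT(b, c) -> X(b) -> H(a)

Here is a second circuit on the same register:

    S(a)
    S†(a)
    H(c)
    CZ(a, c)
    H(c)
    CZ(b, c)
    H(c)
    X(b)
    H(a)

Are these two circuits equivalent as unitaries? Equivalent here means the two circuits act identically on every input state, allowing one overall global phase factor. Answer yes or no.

No — the two circuits implement different unitaries, even allowing a global phase.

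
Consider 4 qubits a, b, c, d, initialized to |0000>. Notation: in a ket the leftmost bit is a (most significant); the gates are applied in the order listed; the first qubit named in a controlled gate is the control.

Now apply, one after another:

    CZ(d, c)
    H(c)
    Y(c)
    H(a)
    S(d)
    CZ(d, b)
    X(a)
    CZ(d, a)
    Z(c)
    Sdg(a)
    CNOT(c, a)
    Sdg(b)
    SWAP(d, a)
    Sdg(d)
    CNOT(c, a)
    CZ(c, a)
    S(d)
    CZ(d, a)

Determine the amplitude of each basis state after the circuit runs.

After the circuit, the state carries amplitude -I/2 on |0000>, -1/2 on |0001>, 1/2 on |1010>, -I/2 on |1011>, and 0 on every other basis state.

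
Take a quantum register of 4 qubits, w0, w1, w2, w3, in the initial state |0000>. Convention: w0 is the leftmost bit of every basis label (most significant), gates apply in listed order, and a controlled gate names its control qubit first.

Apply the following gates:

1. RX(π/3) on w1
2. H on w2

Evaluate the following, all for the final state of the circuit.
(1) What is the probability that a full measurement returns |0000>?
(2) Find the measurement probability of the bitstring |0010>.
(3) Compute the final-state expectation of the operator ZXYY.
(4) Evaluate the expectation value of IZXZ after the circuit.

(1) Outcome |0000> occurs with probability 3/8.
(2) The probability of measuring |0010> is 3/8.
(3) In the final state, ZXYY has expectation 0.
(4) The observable IZXZ averages to 1/2.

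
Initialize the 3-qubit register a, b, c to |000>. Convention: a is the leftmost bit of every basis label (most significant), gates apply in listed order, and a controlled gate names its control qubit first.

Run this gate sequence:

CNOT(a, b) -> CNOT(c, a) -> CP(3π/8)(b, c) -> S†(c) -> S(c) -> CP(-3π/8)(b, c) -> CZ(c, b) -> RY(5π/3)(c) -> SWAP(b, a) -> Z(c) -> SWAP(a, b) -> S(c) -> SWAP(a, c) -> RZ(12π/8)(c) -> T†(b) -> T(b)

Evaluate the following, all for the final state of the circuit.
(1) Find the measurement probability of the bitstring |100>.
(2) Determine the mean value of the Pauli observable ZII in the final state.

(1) A full measurement returns |100> with probability 1/4.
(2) The observable ZII averages to 1/2.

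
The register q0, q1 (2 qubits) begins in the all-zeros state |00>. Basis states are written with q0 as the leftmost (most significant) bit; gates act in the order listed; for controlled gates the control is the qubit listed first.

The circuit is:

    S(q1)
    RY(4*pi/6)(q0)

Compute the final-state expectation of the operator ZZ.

In the final state, ZZ has expectation -1/2.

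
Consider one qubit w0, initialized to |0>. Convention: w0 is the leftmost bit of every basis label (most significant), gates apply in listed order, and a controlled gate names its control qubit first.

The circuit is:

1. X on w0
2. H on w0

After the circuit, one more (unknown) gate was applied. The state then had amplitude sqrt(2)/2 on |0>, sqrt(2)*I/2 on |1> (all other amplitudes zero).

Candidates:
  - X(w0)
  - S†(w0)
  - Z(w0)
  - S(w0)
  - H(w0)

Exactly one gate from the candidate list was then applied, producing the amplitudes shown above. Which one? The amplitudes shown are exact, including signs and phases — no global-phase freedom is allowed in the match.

The applied gate was S†(w0).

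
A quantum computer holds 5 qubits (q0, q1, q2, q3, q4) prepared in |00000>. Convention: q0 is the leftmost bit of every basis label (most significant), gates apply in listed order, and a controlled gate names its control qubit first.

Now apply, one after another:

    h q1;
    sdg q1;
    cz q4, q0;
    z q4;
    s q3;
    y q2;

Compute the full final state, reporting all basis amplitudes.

After the circuit, the state carries amplitude sqrt(2)*I/2 on |00100>, sqrt(2)/2 on |01100>, and 0 on every other basis state.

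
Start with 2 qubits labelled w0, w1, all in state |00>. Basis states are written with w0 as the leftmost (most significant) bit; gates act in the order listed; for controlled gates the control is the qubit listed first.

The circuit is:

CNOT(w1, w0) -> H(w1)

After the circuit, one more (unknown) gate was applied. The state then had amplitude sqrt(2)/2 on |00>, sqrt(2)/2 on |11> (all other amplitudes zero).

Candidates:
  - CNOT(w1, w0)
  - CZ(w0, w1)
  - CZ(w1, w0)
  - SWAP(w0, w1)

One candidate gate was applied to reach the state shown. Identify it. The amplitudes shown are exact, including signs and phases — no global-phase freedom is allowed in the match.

The applied gate was CNOT(w1, w0).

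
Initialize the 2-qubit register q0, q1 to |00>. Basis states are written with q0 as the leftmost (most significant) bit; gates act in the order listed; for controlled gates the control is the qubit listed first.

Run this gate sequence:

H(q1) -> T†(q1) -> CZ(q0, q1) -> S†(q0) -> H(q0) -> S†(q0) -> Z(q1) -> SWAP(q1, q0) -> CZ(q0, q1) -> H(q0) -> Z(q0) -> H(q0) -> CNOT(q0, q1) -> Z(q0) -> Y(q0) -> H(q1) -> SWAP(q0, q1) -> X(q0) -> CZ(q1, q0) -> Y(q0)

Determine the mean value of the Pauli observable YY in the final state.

In the final state, YY has expectation 0.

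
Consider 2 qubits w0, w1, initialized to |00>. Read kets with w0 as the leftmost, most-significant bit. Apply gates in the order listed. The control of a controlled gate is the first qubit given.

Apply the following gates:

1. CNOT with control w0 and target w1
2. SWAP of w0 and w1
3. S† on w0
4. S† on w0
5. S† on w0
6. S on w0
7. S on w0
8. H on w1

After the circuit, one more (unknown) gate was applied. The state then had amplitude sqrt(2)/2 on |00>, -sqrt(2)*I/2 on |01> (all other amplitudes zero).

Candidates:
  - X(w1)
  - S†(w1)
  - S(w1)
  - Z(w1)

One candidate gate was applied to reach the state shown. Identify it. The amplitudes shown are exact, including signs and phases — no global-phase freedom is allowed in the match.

It was S†(w1) that produced the state shown.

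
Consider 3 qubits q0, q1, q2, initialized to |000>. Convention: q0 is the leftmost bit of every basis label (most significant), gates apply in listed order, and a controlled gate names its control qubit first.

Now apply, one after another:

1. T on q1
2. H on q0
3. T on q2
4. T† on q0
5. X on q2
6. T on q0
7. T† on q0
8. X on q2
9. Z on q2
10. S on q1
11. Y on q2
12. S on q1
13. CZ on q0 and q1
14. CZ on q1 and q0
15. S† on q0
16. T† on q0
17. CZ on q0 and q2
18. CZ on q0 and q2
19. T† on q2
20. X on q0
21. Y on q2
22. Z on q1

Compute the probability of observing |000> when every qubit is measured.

Outcome |000> occurs with probability 1/2. Key observation: steps 5-8 multiply out to the identity, so the circuit reduces to the remaining gates.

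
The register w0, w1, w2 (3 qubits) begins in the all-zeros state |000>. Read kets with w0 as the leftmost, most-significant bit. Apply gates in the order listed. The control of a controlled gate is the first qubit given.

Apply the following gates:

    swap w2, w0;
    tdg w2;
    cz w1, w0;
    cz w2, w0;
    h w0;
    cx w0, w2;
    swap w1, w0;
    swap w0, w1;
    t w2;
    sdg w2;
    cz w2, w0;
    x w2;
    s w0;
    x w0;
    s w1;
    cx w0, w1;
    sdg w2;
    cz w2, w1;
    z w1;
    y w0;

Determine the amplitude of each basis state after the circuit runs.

The resulting statevector has amplitude -sqrt(2)/2 on |011>, -sqrt(2)*exp(3*I*pi/4)/2 on |100>, and 0 on every other basis state.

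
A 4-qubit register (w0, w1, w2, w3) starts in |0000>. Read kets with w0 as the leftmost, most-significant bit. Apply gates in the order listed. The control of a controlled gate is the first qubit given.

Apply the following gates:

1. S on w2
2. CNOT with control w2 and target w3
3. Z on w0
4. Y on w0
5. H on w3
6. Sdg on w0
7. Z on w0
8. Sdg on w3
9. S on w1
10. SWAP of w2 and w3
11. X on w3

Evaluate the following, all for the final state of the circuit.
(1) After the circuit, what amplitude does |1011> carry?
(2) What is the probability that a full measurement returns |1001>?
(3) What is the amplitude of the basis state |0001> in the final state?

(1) The final state's coefficient on |1011> equals sqrt(2)*I/2.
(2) Outcome |1001> occurs with probability 1/2.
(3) The amplitude on |0001> is 0.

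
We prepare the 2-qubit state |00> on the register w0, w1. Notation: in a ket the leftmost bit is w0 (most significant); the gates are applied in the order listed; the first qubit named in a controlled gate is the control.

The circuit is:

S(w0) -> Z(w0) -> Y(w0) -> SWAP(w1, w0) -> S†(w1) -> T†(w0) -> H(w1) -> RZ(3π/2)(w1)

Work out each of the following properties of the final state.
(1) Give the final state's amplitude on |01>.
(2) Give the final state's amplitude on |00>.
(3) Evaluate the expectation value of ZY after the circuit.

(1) The amplitude on |01> is -sqrt(2)*exp(3*I*pi/4)/2.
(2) The final state's coefficient on |00> equals -sqrt(2)*exp(I*pi/4)/2.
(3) The expectation value of ZY is 1.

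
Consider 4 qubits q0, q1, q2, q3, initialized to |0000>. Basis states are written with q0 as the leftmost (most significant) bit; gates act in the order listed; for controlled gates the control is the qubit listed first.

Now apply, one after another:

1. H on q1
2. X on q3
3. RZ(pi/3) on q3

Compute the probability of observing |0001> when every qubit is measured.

Outcome |0001> occurs with probability 1/2.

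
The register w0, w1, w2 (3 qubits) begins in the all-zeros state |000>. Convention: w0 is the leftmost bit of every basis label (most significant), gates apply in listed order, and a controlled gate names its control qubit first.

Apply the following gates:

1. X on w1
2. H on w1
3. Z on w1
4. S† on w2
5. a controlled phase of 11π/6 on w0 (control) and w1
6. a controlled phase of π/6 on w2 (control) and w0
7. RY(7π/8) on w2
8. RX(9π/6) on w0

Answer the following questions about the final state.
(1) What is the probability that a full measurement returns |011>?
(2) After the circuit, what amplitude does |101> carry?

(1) Outcome |011> occurs with probability sqrt(sqrt(2) + 2)/16 + 1/8.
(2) |101> carries amplitude -I*cos(pi/16)/2 in the final state.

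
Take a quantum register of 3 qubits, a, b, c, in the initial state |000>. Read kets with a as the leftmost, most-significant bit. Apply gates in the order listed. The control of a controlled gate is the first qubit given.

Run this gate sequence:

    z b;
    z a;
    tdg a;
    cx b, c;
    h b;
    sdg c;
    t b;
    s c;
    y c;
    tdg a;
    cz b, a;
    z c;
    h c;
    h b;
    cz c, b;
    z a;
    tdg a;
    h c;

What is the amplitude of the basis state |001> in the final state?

|001> carries amplitude -I/2 - exp(3*I*pi/4)/2 in the final state.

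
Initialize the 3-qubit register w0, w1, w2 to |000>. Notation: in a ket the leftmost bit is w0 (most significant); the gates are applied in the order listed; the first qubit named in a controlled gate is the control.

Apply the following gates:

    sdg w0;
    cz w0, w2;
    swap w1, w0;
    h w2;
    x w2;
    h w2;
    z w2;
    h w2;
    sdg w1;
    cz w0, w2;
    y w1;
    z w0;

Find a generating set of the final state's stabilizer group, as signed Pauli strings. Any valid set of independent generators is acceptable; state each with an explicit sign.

The final state is stabilized by the group generated by +IIX, +ZII, -IZI; other independent generating sets are equally valid. Key observation: gates 4-7 undo each other exactly, leaving only the rest of the circuit to track.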